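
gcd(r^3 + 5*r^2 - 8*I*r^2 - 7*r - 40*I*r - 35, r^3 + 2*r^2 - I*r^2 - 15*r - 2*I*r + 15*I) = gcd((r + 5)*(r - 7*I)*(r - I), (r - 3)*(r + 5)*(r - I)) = r^2 + r*(5 - I) - 5*I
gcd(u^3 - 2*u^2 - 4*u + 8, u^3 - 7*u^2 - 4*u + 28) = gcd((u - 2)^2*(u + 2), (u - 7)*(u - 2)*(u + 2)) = u^2 - 4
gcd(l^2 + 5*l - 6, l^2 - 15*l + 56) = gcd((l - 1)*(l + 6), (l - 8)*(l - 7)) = 1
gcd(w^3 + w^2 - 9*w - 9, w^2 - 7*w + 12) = w - 3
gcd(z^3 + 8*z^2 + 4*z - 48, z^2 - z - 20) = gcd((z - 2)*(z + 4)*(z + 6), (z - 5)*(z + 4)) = z + 4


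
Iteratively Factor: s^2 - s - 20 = (s - 5)*(s + 4)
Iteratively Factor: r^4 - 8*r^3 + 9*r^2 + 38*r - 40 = (r - 1)*(r^3 - 7*r^2 + 2*r + 40) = (r - 5)*(r - 1)*(r^2 - 2*r - 8) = (r - 5)*(r - 4)*(r - 1)*(r + 2)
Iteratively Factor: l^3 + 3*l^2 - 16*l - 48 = (l - 4)*(l^2 + 7*l + 12) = (l - 4)*(l + 3)*(l + 4)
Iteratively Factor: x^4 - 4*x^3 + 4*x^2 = (x - 2)*(x^3 - 2*x^2) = x*(x - 2)*(x^2 - 2*x) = x*(x - 2)^2*(x)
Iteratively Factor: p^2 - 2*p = (p - 2)*(p)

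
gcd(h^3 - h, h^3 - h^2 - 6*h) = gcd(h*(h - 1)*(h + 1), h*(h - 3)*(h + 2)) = h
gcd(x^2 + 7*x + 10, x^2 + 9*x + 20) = x + 5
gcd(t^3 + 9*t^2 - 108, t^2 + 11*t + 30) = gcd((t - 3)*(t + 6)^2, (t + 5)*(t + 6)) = t + 6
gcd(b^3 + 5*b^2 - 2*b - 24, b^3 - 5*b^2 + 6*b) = b - 2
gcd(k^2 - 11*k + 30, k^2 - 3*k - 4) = 1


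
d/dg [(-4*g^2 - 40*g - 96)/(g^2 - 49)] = 8*(5*g^2 + 73*g + 245)/(g^4 - 98*g^2 + 2401)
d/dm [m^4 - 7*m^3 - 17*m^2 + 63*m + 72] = 4*m^3 - 21*m^2 - 34*m + 63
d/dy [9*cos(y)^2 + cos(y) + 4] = -(18*cos(y) + 1)*sin(y)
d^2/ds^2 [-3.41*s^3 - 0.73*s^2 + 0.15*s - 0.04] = -20.46*s - 1.46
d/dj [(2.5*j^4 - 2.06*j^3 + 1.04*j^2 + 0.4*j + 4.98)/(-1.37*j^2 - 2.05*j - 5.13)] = (-6.85*j^5 - 12.5528*j^4 - 42.854*j^3 + 30.1194*j^2 + 2.9748*j + 8.157)/(1.8769*j^4 + 5.617*j^3 + 18.2587*j^2 + 21.033*j + 26.3169)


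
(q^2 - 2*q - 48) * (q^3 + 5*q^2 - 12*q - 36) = q^5 + 3*q^4 - 70*q^3 - 252*q^2 + 648*q + 1728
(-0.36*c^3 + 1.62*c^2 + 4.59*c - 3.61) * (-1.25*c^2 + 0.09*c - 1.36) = 0.45*c^5 - 2.0574*c^4 - 5.1021*c^3 + 2.7224*c^2 - 6.5673*c + 4.9096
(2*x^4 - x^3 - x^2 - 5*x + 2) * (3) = 6*x^4 - 3*x^3 - 3*x^2 - 15*x + 6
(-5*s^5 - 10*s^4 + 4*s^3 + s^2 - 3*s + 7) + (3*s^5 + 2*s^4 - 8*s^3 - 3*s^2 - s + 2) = -2*s^5 - 8*s^4 - 4*s^3 - 2*s^2 - 4*s + 9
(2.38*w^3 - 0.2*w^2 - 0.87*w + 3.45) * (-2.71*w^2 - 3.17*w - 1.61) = -6.4498*w^5 - 7.0026*w^4 - 0.8401*w^3 - 6.2696*w^2 - 9.5358*w - 5.5545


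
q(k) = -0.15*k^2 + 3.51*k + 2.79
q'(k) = 3.51 - 0.3*k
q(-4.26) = -14.88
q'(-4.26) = 4.79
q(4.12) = 14.71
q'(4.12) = 2.27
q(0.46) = 4.37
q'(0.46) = 3.37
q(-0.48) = 1.07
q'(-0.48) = 3.65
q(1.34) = 7.22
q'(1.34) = 3.11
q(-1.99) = -4.79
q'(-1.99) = 4.11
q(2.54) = 10.74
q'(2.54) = 2.75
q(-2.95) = -8.87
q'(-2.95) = 4.40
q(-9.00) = -40.95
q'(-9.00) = 6.21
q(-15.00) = -83.61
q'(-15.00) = 8.01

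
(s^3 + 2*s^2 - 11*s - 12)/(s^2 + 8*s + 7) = (s^2 + s - 12)/(s + 7)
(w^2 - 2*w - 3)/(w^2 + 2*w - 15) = (w + 1)/(w + 5)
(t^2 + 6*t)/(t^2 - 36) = t/(t - 6)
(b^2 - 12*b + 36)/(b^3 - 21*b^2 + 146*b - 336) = (b - 6)/(b^2 - 15*b + 56)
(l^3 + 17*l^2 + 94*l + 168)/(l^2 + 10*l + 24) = l + 7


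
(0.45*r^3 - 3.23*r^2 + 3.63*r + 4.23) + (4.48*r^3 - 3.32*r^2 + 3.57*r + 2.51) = 4.93*r^3 - 6.55*r^2 + 7.2*r + 6.74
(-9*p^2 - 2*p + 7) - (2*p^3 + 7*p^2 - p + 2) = -2*p^3 - 16*p^2 - p + 5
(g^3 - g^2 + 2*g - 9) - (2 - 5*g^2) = g^3 + 4*g^2 + 2*g - 11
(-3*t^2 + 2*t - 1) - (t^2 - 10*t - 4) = -4*t^2 + 12*t + 3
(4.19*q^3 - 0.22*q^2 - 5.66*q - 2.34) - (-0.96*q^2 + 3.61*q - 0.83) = 4.19*q^3 + 0.74*q^2 - 9.27*q - 1.51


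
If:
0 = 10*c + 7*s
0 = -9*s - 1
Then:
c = 7/90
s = -1/9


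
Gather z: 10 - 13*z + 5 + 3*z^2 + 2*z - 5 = 3*z^2 - 11*z + 10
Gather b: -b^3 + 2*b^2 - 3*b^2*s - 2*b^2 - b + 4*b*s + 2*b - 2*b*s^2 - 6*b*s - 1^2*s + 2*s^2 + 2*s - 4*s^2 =-b^3 - 3*b^2*s + b*(-2*s^2 - 2*s + 1) - 2*s^2 + s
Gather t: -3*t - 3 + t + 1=-2*t - 2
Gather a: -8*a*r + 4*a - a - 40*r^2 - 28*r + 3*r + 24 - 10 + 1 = a*(3 - 8*r) - 40*r^2 - 25*r + 15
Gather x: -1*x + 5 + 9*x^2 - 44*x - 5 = 9*x^2 - 45*x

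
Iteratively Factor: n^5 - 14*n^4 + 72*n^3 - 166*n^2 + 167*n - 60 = (n - 1)*(n^4 - 13*n^3 + 59*n^2 - 107*n + 60) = (n - 3)*(n - 1)*(n^3 - 10*n^2 + 29*n - 20) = (n - 4)*(n - 3)*(n - 1)*(n^2 - 6*n + 5) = (n - 5)*(n - 4)*(n - 3)*(n - 1)*(n - 1)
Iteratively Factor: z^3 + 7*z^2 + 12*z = (z)*(z^2 + 7*z + 12) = z*(z + 3)*(z + 4)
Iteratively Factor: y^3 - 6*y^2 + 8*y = (y - 2)*(y^2 - 4*y) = (y - 4)*(y - 2)*(y)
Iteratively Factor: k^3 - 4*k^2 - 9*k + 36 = (k - 4)*(k^2 - 9) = (k - 4)*(k + 3)*(k - 3)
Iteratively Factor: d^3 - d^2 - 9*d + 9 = (d + 3)*(d^2 - 4*d + 3) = (d - 3)*(d + 3)*(d - 1)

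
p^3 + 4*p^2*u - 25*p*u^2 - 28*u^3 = (p - 4*u)*(p + u)*(p + 7*u)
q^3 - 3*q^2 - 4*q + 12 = (q - 3)*(q - 2)*(q + 2)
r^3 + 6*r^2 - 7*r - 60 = (r - 3)*(r + 4)*(r + 5)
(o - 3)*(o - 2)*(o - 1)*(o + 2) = o^4 - 4*o^3 - o^2 + 16*o - 12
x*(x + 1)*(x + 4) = x^3 + 5*x^2 + 4*x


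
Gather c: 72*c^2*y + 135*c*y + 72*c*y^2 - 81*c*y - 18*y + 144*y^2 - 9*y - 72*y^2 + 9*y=72*c^2*y + c*(72*y^2 + 54*y) + 72*y^2 - 18*y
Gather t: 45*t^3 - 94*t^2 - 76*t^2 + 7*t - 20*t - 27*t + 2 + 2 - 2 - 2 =45*t^3 - 170*t^2 - 40*t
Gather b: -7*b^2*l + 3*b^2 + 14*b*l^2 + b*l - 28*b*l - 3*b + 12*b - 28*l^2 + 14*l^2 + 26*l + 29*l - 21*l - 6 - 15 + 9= b^2*(3 - 7*l) + b*(14*l^2 - 27*l + 9) - 14*l^2 + 34*l - 12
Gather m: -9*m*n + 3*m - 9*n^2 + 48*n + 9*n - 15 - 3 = m*(3 - 9*n) - 9*n^2 + 57*n - 18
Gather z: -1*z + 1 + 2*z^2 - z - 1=2*z^2 - 2*z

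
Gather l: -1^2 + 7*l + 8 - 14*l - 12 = -7*l - 5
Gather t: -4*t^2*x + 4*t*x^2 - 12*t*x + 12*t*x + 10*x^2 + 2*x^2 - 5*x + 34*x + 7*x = -4*t^2*x + 4*t*x^2 + 12*x^2 + 36*x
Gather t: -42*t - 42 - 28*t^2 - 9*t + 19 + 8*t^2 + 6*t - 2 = -20*t^2 - 45*t - 25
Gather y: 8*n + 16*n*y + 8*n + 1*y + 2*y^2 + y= 16*n + 2*y^2 + y*(16*n + 2)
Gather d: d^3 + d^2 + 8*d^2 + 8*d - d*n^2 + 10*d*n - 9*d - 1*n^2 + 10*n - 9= d^3 + 9*d^2 + d*(-n^2 + 10*n - 1) - n^2 + 10*n - 9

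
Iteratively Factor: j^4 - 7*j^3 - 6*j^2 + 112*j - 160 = (j - 4)*(j^3 - 3*j^2 - 18*j + 40) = (j - 4)*(j - 2)*(j^2 - j - 20) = (j - 4)*(j - 2)*(j + 4)*(j - 5)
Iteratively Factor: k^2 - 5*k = (k)*(k - 5)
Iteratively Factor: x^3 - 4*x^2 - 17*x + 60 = (x - 3)*(x^2 - x - 20) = (x - 3)*(x + 4)*(x - 5)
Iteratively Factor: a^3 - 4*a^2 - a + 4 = (a - 1)*(a^2 - 3*a - 4) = (a - 1)*(a + 1)*(a - 4)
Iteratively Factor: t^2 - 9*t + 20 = (t - 5)*(t - 4)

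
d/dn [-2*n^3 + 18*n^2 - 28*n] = -6*n^2 + 36*n - 28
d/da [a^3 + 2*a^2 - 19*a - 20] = 3*a^2 + 4*a - 19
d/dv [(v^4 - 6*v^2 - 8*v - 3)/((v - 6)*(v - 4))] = 2*(v^5 - 15*v^4 + 48*v^3 + 34*v^2 - 141*v - 111)/(v^4 - 20*v^3 + 148*v^2 - 480*v + 576)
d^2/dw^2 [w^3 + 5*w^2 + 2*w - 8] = 6*w + 10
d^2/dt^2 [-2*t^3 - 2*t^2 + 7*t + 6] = -12*t - 4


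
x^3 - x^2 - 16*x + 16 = (x - 4)*(x - 1)*(x + 4)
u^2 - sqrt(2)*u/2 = u*(u - sqrt(2)/2)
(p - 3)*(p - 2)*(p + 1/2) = p^3 - 9*p^2/2 + 7*p/2 + 3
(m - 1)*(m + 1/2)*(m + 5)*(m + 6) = m^4 + 21*m^3/2 + 24*m^2 - 41*m/2 - 15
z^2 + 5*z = z*(z + 5)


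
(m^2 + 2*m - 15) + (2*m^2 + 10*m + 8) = 3*m^2 + 12*m - 7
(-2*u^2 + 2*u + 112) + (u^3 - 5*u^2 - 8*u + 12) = u^3 - 7*u^2 - 6*u + 124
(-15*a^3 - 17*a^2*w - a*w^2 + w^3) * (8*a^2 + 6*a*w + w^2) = -120*a^5 - 226*a^4*w - 125*a^3*w^2 - 15*a^2*w^3 + 5*a*w^4 + w^5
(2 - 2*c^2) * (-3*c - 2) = 6*c^3 + 4*c^2 - 6*c - 4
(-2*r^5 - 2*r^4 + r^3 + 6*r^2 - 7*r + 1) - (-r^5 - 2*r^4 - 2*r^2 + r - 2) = -r^5 + r^3 + 8*r^2 - 8*r + 3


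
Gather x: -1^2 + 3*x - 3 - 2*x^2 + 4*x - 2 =-2*x^2 + 7*x - 6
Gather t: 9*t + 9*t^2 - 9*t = 9*t^2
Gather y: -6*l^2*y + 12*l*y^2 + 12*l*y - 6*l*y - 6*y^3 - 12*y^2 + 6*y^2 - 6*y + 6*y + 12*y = -6*y^3 + y^2*(12*l - 6) + y*(-6*l^2 + 6*l + 12)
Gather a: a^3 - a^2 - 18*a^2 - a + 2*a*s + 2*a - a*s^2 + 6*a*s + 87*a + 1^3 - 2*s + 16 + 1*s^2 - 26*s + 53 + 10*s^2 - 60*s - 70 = a^3 - 19*a^2 + a*(-s^2 + 8*s + 88) + 11*s^2 - 88*s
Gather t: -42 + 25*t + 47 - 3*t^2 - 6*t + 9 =-3*t^2 + 19*t + 14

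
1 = 1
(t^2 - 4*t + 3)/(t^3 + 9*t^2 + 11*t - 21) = (t - 3)/(t^2 + 10*t + 21)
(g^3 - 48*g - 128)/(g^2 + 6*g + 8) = (g^2 - 4*g - 32)/(g + 2)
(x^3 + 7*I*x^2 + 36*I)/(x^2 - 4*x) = (x^3 + 7*I*x^2 + 36*I)/(x*(x - 4))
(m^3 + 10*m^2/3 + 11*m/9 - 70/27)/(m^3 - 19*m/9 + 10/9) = (m + 7/3)/(m - 1)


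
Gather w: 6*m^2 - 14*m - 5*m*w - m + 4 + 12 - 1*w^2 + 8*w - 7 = 6*m^2 - 15*m - w^2 + w*(8 - 5*m) + 9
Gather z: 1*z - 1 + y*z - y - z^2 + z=-y - z^2 + z*(y + 2) - 1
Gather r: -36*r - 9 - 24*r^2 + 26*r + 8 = -24*r^2 - 10*r - 1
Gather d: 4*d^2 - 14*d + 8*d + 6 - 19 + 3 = 4*d^2 - 6*d - 10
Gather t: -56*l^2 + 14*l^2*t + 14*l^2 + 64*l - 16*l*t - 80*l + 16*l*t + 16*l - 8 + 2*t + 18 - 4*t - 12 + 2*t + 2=14*l^2*t - 42*l^2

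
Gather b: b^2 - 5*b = b^2 - 5*b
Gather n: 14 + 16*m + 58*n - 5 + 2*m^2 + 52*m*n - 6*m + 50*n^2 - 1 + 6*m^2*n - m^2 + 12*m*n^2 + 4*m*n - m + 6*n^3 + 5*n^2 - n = m^2 + 9*m + 6*n^3 + n^2*(12*m + 55) + n*(6*m^2 + 56*m + 57) + 8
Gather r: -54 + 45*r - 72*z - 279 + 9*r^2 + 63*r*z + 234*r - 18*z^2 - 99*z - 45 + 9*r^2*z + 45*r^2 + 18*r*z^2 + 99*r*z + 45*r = r^2*(9*z + 54) + r*(18*z^2 + 162*z + 324) - 18*z^2 - 171*z - 378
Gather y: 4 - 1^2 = 3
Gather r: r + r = 2*r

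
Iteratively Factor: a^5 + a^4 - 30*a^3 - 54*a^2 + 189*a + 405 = (a + 3)*(a^4 - 2*a^3 - 24*a^2 + 18*a + 135) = (a + 3)^2*(a^3 - 5*a^2 - 9*a + 45) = (a - 5)*(a + 3)^2*(a^2 - 9) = (a - 5)*(a + 3)^3*(a - 3)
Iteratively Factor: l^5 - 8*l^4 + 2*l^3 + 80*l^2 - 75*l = (l)*(l^4 - 8*l^3 + 2*l^2 + 80*l - 75) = l*(l - 5)*(l^3 - 3*l^2 - 13*l + 15) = l*(l - 5)^2*(l^2 + 2*l - 3) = l*(l - 5)^2*(l - 1)*(l + 3)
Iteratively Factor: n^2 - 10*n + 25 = (n - 5)*(n - 5)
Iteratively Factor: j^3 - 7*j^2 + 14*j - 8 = (j - 4)*(j^2 - 3*j + 2) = (j - 4)*(j - 2)*(j - 1)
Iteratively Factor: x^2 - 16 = (x + 4)*(x - 4)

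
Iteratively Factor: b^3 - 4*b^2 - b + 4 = (b - 1)*(b^2 - 3*b - 4) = (b - 4)*(b - 1)*(b + 1)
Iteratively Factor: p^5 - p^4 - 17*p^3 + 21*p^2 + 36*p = (p + 4)*(p^4 - 5*p^3 + 3*p^2 + 9*p) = (p - 3)*(p + 4)*(p^3 - 2*p^2 - 3*p) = (p - 3)*(p + 1)*(p + 4)*(p^2 - 3*p) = p*(p - 3)*(p + 1)*(p + 4)*(p - 3)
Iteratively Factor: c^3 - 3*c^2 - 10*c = (c + 2)*(c^2 - 5*c) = (c - 5)*(c + 2)*(c)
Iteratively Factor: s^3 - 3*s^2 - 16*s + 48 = (s - 4)*(s^2 + s - 12) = (s - 4)*(s - 3)*(s + 4)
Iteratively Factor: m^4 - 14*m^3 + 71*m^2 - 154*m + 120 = (m - 5)*(m^3 - 9*m^2 + 26*m - 24) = (m - 5)*(m - 3)*(m^2 - 6*m + 8) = (m - 5)*(m - 4)*(m - 3)*(m - 2)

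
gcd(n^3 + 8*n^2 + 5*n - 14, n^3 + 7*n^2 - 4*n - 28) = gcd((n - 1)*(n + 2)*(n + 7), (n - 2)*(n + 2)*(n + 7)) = n^2 + 9*n + 14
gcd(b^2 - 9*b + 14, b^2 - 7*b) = b - 7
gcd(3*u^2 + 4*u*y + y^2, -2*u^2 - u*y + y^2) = u + y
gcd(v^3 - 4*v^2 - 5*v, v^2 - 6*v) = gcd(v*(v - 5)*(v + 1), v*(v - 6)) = v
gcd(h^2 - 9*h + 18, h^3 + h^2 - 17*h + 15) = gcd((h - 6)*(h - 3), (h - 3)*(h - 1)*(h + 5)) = h - 3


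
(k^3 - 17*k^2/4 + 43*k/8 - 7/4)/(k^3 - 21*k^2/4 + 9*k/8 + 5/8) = (4*k^2 - 15*k + 14)/(4*k^2 - 19*k - 5)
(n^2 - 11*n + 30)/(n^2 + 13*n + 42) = (n^2 - 11*n + 30)/(n^2 + 13*n + 42)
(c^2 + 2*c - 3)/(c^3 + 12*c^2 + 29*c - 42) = (c + 3)/(c^2 + 13*c + 42)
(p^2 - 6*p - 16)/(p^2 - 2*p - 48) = (p + 2)/(p + 6)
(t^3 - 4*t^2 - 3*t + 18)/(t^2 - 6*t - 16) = (t^2 - 6*t + 9)/(t - 8)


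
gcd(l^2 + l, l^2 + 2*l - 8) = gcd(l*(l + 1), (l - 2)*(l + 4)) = 1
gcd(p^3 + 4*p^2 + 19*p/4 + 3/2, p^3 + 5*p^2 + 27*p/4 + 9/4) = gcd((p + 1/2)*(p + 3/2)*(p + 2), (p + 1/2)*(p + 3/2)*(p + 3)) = p^2 + 2*p + 3/4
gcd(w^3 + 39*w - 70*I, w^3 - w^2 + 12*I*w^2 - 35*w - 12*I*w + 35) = w + 7*I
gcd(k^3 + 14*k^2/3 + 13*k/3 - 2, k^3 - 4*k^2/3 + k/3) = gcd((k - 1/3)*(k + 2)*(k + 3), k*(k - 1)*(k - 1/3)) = k - 1/3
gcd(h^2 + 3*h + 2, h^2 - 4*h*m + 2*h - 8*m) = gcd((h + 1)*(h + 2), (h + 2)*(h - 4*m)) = h + 2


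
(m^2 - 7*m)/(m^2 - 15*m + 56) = m/(m - 8)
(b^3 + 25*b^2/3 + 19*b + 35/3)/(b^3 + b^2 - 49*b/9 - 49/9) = 3*(b + 5)/(3*b - 7)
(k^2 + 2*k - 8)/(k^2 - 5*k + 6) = (k + 4)/(k - 3)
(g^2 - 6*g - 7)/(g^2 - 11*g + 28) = (g + 1)/(g - 4)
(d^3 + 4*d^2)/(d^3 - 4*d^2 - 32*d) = d/(d - 8)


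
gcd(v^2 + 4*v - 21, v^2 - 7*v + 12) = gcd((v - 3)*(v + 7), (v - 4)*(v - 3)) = v - 3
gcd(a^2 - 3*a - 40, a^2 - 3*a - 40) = a^2 - 3*a - 40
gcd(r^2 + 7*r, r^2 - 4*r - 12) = 1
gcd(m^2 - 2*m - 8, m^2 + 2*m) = m + 2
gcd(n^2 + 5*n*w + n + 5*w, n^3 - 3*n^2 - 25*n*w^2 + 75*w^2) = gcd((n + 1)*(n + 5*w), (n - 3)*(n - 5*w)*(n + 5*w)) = n + 5*w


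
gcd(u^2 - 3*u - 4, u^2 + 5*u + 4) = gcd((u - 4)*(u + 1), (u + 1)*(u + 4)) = u + 1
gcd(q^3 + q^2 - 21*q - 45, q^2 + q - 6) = q + 3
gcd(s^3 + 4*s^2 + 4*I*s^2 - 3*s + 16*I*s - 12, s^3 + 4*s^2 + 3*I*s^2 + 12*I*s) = s^2 + s*(4 + 3*I) + 12*I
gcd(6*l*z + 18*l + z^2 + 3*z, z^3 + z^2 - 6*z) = z + 3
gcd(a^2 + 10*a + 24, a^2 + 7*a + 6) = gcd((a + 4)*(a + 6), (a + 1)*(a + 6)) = a + 6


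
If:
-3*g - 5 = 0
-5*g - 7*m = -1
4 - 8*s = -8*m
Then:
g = -5/3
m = 4/3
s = 11/6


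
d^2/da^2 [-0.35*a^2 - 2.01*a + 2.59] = -0.700000000000000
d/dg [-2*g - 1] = -2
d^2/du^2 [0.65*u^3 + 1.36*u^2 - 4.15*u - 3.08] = 3.9*u + 2.72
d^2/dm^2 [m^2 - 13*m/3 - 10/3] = 2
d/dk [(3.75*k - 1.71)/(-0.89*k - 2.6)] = (-10.031991*k - 29.30694)/(0.89*k + 2.6)^3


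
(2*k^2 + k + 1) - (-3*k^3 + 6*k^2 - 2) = 3*k^3 - 4*k^2 + k + 3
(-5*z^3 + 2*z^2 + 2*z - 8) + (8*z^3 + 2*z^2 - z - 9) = 3*z^3 + 4*z^2 + z - 17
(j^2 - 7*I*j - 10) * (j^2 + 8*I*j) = j^4 + I*j^3 + 46*j^2 - 80*I*j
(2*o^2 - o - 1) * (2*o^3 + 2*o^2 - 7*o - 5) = 4*o^5 + 2*o^4 - 18*o^3 - 5*o^2 + 12*o + 5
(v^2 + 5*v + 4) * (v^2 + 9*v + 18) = v^4 + 14*v^3 + 67*v^2 + 126*v + 72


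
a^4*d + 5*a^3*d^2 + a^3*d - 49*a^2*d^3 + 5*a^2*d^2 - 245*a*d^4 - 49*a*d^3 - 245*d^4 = (a - 7*d)*(a + 5*d)*(a + 7*d)*(a*d + d)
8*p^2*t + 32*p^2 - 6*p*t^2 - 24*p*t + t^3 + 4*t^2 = (-4*p + t)*(-2*p + t)*(t + 4)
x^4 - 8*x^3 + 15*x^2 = x^2*(x - 5)*(x - 3)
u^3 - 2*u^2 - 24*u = u*(u - 6)*(u + 4)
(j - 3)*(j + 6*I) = j^2 - 3*j + 6*I*j - 18*I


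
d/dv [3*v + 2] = 3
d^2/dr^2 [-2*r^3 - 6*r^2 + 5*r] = -12*r - 12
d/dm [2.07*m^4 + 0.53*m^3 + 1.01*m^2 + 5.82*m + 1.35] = 8.28*m^3 + 1.59*m^2 + 2.02*m + 5.82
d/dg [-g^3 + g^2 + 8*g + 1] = -3*g^2 + 2*g + 8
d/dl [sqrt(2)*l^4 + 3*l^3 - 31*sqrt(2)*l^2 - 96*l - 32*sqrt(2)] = 4*sqrt(2)*l^3 + 9*l^2 - 62*sqrt(2)*l - 96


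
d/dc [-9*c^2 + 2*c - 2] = 2 - 18*c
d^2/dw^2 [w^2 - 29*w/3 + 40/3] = 2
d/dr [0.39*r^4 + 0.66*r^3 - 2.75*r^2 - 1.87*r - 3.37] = 1.56*r^3 + 1.98*r^2 - 5.5*r - 1.87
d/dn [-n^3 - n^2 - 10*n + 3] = -3*n^2 - 2*n - 10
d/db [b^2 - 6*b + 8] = 2*b - 6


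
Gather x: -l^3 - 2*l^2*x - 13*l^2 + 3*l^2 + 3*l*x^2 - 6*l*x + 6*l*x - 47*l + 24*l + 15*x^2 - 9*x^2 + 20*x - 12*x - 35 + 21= -l^3 - 10*l^2 - 23*l + x^2*(3*l + 6) + x*(8 - 2*l^2) - 14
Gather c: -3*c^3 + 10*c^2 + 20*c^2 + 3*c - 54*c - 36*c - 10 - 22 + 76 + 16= -3*c^3 + 30*c^2 - 87*c + 60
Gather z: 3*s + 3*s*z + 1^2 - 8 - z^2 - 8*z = 3*s - z^2 + z*(3*s - 8) - 7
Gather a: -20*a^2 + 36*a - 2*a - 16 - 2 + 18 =-20*a^2 + 34*a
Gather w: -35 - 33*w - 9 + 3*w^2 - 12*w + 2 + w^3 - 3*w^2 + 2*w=w^3 - 43*w - 42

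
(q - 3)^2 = q^2 - 6*q + 9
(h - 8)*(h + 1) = h^2 - 7*h - 8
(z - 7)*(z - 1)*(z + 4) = z^3 - 4*z^2 - 25*z + 28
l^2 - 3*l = l*(l - 3)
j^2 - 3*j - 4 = (j - 4)*(j + 1)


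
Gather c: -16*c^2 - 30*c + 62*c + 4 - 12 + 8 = -16*c^2 + 32*c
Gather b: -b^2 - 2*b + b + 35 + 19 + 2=-b^2 - b + 56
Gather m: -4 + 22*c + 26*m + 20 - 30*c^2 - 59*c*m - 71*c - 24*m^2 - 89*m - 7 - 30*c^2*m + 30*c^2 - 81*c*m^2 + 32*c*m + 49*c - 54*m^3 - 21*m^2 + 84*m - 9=-54*m^3 + m^2*(-81*c - 45) + m*(-30*c^2 - 27*c + 21)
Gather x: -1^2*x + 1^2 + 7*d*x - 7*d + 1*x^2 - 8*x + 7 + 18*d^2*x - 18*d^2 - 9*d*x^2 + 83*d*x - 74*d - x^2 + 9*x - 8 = -18*d^2 - 9*d*x^2 - 81*d + x*(18*d^2 + 90*d)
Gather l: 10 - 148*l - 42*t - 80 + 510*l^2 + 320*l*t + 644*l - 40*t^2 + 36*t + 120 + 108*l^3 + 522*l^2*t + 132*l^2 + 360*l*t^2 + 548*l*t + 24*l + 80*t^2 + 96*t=108*l^3 + l^2*(522*t + 642) + l*(360*t^2 + 868*t + 520) + 40*t^2 + 90*t + 50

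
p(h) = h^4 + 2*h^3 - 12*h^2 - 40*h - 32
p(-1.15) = -3.16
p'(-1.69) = -1.61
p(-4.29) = 99.55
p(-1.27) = -2.05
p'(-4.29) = -142.43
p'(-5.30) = -339.77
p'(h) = 4*h^3 + 6*h^2 - 24*h - 40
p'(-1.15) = -10.55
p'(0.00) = -40.00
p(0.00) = -32.00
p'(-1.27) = -8.04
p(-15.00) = 41743.00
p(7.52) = 3037.06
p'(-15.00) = -11830.00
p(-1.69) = -0.17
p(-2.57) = 1.22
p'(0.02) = -40.48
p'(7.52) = 1819.86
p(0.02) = -32.80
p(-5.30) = 334.21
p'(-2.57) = -6.59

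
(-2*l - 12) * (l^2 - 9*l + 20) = -2*l^3 + 6*l^2 + 68*l - 240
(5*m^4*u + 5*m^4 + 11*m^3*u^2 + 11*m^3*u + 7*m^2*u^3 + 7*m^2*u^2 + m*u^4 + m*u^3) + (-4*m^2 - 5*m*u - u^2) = 5*m^4*u + 5*m^4 + 11*m^3*u^2 + 11*m^3*u + 7*m^2*u^3 + 7*m^2*u^2 - 4*m^2 + m*u^4 + m*u^3 - 5*m*u - u^2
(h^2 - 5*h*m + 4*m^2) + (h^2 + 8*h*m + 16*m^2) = 2*h^2 + 3*h*m + 20*m^2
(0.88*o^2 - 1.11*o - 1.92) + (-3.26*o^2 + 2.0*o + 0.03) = -2.38*o^2 + 0.89*o - 1.89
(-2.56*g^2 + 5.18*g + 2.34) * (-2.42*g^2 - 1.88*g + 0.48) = 6.1952*g^4 - 7.7228*g^3 - 16.63*g^2 - 1.9128*g + 1.1232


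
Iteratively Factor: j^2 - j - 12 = (j + 3)*(j - 4)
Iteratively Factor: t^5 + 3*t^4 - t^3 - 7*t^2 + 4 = (t + 2)*(t^4 + t^3 - 3*t^2 - t + 2) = (t + 1)*(t + 2)*(t^3 - 3*t + 2) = (t - 1)*(t + 1)*(t + 2)*(t^2 + t - 2) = (t - 1)^2*(t + 1)*(t + 2)*(t + 2)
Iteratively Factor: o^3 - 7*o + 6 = (o - 1)*(o^2 + o - 6) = (o - 1)*(o + 3)*(o - 2)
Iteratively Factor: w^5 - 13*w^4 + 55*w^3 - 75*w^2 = (w - 5)*(w^4 - 8*w^3 + 15*w^2) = w*(w - 5)*(w^3 - 8*w^2 + 15*w) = w*(w - 5)*(w - 3)*(w^2 - 5*w) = w^2*(w - 5)*(w - 3)*(w - 5)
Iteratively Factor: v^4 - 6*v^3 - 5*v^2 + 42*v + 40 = (v + 1)*(v^3 - 7*v^2 + 2*v + 40) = (v - 5)*(v + 1)*(v^2 - 2*v - 8) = (v - 5)*(v + 1)*(v + 2)*(v - 4)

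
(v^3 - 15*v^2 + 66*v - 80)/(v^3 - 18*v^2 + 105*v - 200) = (v - 2)/(v - 5)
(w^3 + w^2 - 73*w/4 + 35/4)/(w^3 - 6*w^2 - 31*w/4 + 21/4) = (2*w^2 + 3*w - 35)/(2*w^2 - 11*w - 21)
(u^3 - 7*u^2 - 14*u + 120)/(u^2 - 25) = (u^2 - 2*u - 24)/(u + 5)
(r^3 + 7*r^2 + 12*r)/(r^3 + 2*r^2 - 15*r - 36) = r*(r + 4)/(r^2 - r - 12)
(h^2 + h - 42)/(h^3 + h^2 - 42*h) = 1/h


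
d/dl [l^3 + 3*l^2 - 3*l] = 3*l^2 + 6*l - 3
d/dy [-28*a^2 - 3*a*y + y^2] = -3*a + 2*y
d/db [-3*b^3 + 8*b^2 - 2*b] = -9*b^2 + 16*b - 2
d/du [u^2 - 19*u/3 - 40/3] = 2*u - 19/3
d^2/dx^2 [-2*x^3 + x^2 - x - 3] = 2 - 12*x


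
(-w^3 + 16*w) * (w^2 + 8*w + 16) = -w^5 - 8*w^4 + 128*w^2 + 256*w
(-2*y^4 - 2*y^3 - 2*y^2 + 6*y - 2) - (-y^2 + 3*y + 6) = -2*y^4 - 2*y^3 - y^2 + 3*y - 8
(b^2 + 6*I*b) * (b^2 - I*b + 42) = b^4 + 5*I*b^3 + 48*b^2 + 252*I*b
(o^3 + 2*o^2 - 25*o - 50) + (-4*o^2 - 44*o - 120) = o^3 - 2*o^2 - 69*o - 170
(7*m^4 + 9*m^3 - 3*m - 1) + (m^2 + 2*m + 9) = 7*m^4 + 9*m^3 + m^2 - m + 8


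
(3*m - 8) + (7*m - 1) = 10*m - 9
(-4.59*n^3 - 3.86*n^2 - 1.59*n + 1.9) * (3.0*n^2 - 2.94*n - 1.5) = -13.77*n^5 + 1.9146*n^4 + 13.4634*n^3 + 16.1646*n^2 - 3.201*n - 2.85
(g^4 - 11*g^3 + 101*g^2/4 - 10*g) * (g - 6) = g^5 - 17*g^4 + 365*g^3/4 - 323*g^2/2 + 60*g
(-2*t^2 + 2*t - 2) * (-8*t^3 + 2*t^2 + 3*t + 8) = 16*t^5 - 20*t^4 + 14*t^3 - 14*t^2 + 10*t - 16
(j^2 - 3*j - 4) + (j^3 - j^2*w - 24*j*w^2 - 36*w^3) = j^3 - j^2*w + j^2 - 24*j*w^2 - 3*j - 36*w^3 - 4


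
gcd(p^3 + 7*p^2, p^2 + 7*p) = p^2 + 7*p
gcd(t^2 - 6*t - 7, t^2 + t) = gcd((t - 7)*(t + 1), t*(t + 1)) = t + 1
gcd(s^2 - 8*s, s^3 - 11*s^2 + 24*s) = s^2 - 8*s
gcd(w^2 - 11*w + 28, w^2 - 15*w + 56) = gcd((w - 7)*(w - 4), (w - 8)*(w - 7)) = w - 7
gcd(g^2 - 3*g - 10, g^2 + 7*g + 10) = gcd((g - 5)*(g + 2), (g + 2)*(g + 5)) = g + 2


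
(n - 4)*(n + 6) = n^2 + 2*n - 24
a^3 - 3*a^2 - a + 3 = (a - 3)*(a - 1)*(a + 1)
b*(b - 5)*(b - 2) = b^3 - 7*b^2 + 10*b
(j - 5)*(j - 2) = j^2 - 7*j + 10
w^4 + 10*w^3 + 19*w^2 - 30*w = w*(w - 1)*(w + 5)*(w + 6)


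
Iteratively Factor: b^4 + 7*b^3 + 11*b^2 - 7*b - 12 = (b + 1)*(b^3 + 6*b^2 + 5*b - 12) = (b + 1)*(b + 4)*(b^2 + 2*b - 3) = (b + 1)*(b + 3)*(b + 4)*(b - 1)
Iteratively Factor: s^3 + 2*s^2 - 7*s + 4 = (s + 4)*(s^2 - 2*s + 1) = (s - 1)*(s + 4)*(s - 1)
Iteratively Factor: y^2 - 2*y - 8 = (y + 2)*(y - 4)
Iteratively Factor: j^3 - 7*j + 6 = (j - 1)*(j^2 + j - 6) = (j - 2)*(j - 1)*(j + 3)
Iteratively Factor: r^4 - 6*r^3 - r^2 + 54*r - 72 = (r - 2)*(r^3 - 4*r^2 - 9*r + 36) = (r - 2)*(r + 3)*(r^2 - 7*r + 12) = (r - 3)*(r - 2)*(r + 3)*(r - 4)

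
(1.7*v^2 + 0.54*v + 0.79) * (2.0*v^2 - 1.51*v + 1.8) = 3.4*v^4 - 1.487*v^3 + 3.8246*v^2 - 0.2209*v + 1.422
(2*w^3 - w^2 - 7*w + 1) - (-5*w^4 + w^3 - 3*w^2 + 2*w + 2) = 5*w^4 + w^3 + 2*w^2 - 9*w - 1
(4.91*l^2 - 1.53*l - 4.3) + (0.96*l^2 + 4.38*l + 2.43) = 5.87*l^2 + 2.85*l - 1.87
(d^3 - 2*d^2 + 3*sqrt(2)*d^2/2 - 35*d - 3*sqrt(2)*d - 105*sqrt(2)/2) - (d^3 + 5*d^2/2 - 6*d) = -9*d^2/2 + 3*sqrt(2)*d^2/2 - 29*d - 3*sqrt(2)*d - 105*sqrt(2)/2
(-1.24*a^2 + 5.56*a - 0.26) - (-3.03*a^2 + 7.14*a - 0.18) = 1.79*a^2 - 1.58*a - 0.08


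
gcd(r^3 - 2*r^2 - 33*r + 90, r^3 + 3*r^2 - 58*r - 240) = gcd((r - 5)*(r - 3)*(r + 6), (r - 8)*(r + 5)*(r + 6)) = r + 6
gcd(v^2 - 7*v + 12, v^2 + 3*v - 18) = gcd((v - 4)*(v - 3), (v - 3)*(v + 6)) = v - 3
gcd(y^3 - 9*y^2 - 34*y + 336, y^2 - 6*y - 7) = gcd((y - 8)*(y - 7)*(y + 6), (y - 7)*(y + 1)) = y - 7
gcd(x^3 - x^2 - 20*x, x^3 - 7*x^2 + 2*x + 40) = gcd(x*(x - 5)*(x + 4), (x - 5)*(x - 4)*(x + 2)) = x - 5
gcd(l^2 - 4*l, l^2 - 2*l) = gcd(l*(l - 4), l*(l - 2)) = l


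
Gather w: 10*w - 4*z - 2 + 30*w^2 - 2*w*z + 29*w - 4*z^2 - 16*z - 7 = 30*w^2 + w*(39 - 2*z) - 4*z^2 - 20*z - 9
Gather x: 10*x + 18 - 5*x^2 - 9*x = -5*x^2 + x + 18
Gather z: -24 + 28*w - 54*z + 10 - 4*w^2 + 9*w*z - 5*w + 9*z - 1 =-4*w^2 + 23*w + z*(9*w - 45) - 15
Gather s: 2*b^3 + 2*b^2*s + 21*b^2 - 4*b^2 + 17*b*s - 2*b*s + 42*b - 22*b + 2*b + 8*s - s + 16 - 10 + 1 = 2*b^3 + 17*b^2 + 22*b + s*(2*b^2 + 15*b + 7) + 7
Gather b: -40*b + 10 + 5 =15 - 40*b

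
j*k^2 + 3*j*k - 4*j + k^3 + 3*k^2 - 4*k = (j + k)*(k - 1)*(k + 4)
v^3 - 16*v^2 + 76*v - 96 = (v - 8)*(v - 6)*(v - 2)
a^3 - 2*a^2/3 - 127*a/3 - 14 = (a - 7)*(a + 1/3)*(a + 6)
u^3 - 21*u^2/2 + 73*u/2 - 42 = (u - 4)*(u - 7/2)*(u - 3)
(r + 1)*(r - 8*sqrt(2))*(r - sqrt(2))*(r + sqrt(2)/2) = r^4 - 17*sqrt(2)*r^3/2 + r^3 - 17*sqrt(2)*r^2/2 + 7*r^2 + 7*r + 8*sqrt(2)*r + 8*sqrt(2)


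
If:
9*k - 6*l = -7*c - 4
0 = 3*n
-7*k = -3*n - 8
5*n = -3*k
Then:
No Solution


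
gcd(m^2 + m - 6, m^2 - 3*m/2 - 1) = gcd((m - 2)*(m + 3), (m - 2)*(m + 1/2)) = m - 2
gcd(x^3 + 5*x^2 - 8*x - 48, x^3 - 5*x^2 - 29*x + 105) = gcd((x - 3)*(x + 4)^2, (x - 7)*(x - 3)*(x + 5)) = x - 3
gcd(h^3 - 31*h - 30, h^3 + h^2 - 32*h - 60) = h^2 - h - 30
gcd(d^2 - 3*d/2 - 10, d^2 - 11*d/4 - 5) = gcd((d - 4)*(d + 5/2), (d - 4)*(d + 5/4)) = d - 4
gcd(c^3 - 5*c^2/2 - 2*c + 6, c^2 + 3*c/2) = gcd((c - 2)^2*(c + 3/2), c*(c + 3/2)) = c + 3/2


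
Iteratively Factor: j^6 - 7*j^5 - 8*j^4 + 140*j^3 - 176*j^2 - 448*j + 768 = (j + 4)*(j^5 - 11*j^4 + 36*j^3 - 4*j^2 - 160*j + 192) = (j - 4)*(j + 4)*(j^4 - 7*j^3 + 8*j^2 + 28*j - 48) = (j - 4)^2*(j + 4)*(j^3 - 3*j^2 - 4*j + 12) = (j - 4)^2*(j - 2)*(j + 4)*(j^2 - j - 6) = (j - 4)^2*(j - 3)*(j - 2)*(j + 4)*(j + 2)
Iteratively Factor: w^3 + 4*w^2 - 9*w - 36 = (w + 4)*(w^2 - 9) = (w + 3)*(w + 4)*(w - 3)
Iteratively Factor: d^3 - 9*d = (d - 3)*(d^2 + 3*d) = (d - 3)*(d + 3)*(d)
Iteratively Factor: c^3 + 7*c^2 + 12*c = (c + 4)*(c^2 + 3*c) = c*(c + 4)*(c + 3)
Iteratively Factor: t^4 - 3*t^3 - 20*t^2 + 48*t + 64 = (t - 4)*(t^3 + t^2 - 16*t - 16) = (t - 4)^2*(t^2 + 5*t + 4) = (t - 4)^2*(t + 4)*(t + 1)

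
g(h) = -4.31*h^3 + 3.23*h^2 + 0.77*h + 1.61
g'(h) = -12.93*h^2 + 6.46*h + 0.77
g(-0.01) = 1.60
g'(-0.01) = 0.70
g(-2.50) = 87.22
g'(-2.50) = -96.19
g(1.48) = -4.15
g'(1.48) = -17.99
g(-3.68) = 257.31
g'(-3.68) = -198.11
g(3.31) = -116.75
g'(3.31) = -119.51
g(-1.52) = 23.04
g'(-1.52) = -38.92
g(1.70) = -8.92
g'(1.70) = -25.62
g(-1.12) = 10.85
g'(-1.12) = -22.68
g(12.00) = -6971.71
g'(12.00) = -1783.63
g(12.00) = -6971.71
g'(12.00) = -1783.63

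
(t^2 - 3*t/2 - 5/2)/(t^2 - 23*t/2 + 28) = (2*t^2 - 3*t - 5)/(2*t^2 - 23*t + 56)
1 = 1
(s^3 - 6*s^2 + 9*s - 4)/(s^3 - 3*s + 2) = (s - 4)/(s + 2)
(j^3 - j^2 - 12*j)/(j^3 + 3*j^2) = (j - 4)/j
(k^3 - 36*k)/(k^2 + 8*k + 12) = k*(k - 6)/(k + 2)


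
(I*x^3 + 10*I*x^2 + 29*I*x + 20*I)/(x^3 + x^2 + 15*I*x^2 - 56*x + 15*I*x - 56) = I*(x^2 + 9*x + 20)/(x^2 + 15*I*x - 56)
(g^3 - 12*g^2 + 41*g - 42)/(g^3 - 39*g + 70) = (g^2 - 10*g + 21)/(g^2 + 2*g - 35)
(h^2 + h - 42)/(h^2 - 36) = (h + 7)/(h + 6)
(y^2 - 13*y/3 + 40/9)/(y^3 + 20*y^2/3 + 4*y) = (9*y^2 - 39*y + 40)/(3*y*(3*y^2 + 20*y + 12))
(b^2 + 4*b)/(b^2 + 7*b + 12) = b/(b + 3)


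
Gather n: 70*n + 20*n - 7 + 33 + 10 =90*n + 36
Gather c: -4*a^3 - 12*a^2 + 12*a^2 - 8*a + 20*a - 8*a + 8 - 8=-4*a^3 + 4*a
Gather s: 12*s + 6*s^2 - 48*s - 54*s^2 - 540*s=-48*s^2 - 576*s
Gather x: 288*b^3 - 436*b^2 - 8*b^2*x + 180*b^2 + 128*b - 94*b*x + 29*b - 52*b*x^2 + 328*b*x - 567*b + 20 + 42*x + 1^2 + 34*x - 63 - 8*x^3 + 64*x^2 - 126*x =288*b^3 - 256*b^2 - 410*b - 8*x^3 + x^2*(64 - 52*b) + x*(-8*b^2 + 234*b - 50) - 42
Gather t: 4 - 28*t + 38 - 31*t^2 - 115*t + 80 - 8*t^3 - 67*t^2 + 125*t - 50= -8*t^3 - 98*t^2 - 18*t + 72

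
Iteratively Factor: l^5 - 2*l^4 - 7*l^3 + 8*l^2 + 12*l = (l + 2)*(l^4 - 4*l^3 + l^2 + 6*l) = l*(l + 2)*(l^3 - 4*l^2 + l + 6) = l*(l + 1)*(l + 2)*(l^2 - 5*l + 6) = l*(l - 3)*(l + 1)*(l + 2)*(l - 2)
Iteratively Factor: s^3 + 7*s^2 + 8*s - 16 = (s + 4)*(s^2 + 3*s - 4) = (s + 4)^2*(s - 1)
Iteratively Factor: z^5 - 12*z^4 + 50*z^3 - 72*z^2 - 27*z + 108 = (z - 3)*(z^4 - 9*z^3 + 23*z^2 - 3*z - 36) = (z - 3)*(z + 1)*(z^3 - 10*z^2 + 33*z - 36) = (z - 4)*(z - 3)*(z + 1)*(z^2 - 6*z + 9) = (z - 4)*(z - 3)^2*(z + 1)*(z - 3)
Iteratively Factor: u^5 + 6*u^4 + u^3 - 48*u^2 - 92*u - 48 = (u + 2)*(u^4 + 4*u^3 - 7*u^2 - 34*u - 24) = (u + 2)^2*(u^3 + 2*u^2 - 11*u - 12) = (u + 1)*(u + 2)^2*(u^2 + u - 12) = (u - 3)*(u + 1)*(u + 2)^2*(u + 4)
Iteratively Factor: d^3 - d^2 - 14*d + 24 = (d - 2)*(d^2 + d - 12) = (d - 3)*(d - 2)*(d + 4)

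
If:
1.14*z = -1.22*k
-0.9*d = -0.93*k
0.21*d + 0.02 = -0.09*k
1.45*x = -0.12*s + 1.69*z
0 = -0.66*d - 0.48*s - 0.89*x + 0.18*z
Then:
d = -0.07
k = -0.07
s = -0.04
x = 0.08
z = 0.07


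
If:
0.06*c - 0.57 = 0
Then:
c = 9.50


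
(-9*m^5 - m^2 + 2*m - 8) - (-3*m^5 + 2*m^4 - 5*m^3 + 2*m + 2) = -6*m^5 - 2*m^4 + 5*m^3 - m^2 - 10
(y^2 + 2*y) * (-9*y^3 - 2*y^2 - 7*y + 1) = -9*y^5 - 20*y^4 - 11*y^3 - 13*y^2 + 2*y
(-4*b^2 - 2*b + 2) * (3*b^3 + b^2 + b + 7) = -12*b^5 - 10*b^4 - 28*b^2 - 12*b + 14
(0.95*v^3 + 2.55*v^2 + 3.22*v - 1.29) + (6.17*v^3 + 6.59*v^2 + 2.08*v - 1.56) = 7.12*v^3 + 9.14*v^2 + 5.3*v - 2.85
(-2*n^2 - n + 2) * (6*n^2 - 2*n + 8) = -12*n^4 - 2*n^3 - 2*n^2 - 12*n + 16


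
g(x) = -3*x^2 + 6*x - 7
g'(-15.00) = 96.00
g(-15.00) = -772.00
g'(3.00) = -12.00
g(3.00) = -16.00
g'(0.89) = 0.66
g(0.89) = -4.04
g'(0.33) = 4.02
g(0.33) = -5.35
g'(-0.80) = 10.80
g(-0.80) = -13.72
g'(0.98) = 0.12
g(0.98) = -4.00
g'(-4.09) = 30.54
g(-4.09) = -81.72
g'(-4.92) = 35.52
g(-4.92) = -109.14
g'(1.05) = -0.30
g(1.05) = -4.01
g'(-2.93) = 23.58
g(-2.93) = -50.33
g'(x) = 6 - 6*x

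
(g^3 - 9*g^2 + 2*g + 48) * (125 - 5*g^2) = -5*g^5 + 45*g^4 + 115*g^3 - 1365*g^2 + 250*g + 6000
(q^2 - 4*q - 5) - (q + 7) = q^2 - 5*q - 12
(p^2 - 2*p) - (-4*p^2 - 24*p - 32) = 5*p^2 + 22*p + 32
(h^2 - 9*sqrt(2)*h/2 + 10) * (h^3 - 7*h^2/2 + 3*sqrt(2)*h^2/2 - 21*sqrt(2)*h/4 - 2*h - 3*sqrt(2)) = h^5 - 3*sqrt(2)*h^4 - 7*h^4/2 - 11*h^3/2 + 21*sqrt(2)*h^3/2 + 49*h^2/4 + 21*sqrt(2)*h^2 - 105*sqrt(2)*h/2 + 7*h - 30*sqrt(2)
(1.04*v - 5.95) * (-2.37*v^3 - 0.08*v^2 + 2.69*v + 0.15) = -2.4648*v^4 + 14.0183*v^3 + 3.2736*v^2 - 15.8495*v - 0.8925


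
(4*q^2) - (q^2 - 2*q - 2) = 3*q^2 + 2*q + 2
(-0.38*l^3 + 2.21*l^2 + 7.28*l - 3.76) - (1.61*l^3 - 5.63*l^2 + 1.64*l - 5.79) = -1.99*l^3 + 7.84*l^2 + 5.64*l + 2.03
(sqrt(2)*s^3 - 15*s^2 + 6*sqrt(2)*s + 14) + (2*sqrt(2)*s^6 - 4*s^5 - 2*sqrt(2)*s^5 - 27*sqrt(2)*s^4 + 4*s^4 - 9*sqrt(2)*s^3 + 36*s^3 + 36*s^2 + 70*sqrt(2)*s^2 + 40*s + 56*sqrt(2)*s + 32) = 2*sqrt(2)*s^6 - 4*s^5 - 2*sqrt(2)*s^5 - 27*sqrt(2)*s^4 + 4*s^4 - 8*sqrt(2)*s^3 + 36*s^3 + 21*s^2 + 70*sqrt(2)*s^2 + 40*s + 62*sqrt(2)*s + 46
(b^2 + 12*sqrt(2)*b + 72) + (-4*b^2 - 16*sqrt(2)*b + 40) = -3*b^2 - 4*sqrt(2)*b + 112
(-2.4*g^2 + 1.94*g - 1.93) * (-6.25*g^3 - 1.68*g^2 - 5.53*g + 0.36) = 15.0*g^5 - 8.093*g^4 + 22.0753*g^3 - 8.3498*g^2 + 11.3713*g - 0.6948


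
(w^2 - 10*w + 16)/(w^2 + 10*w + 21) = (w^2 - 10*w + 16)/(w^2 + 10*w + 21)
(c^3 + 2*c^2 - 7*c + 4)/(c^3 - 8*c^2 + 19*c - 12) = (c^2 + 3*c - 4)/(c^2 - 7*c + 12)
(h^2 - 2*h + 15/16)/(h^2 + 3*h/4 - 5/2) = (h - 3/4)/(h + 2)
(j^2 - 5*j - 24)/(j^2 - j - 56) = (j + 3)/(j + 7)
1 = 1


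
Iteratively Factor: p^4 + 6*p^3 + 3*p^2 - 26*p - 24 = (p + 4)*(p^3 + 2*p^2 - 5*p - 6) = (p - 2)*(p + 4)*(p^2 + 4*p + 3) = (p - 2)*(p + 3)*(p + 4)*(p + 1)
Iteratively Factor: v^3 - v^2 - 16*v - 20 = (v + 2)*(v^2 - 3*v - 10) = (v + 2)^2*(v - 5)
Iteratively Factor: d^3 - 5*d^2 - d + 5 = (d - 5)*(d^2 - 1) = (d - 5)*(d - 1)*(d + 1)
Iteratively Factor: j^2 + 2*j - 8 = (j + 4)*(j - 2)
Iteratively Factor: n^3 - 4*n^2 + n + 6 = (n - 2)*(n^2 - 2*n - 3) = (n - 2)*(n + 1)*(n - 3)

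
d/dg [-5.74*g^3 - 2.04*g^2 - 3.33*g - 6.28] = -17.22*g^2 - 4.08*g - 3.33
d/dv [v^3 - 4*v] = 3*v^2 - 4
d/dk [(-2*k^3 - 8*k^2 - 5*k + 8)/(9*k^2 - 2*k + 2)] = (-18*k^4 + 8*k^3 + 49*k^2 - 176*k + 6)/(81*k^4 - 36*k^3 + 40*k^2 - 8*k + 4)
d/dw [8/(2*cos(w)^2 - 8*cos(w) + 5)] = 32*(cos(w) - 2)*sin(w)/(-8*cos(w) + cos(2*w) + 6)^2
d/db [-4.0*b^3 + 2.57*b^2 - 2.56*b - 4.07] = -12.0*b^2 + 5.14*b - 2.56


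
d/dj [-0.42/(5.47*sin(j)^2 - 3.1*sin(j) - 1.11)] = (4.5948*sin(j) - 1.302)*cos(j)/(-5.47*sin(j)^2 + 3.1*sin(j) + 1.11)^2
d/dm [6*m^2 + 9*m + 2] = 12*m + 9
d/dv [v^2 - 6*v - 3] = 2*v - 6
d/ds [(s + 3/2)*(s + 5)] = 2*s + 13/2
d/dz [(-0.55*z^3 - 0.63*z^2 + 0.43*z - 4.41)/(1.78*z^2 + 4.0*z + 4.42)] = (-0.979*z^4 - 4.4*z^3 - 10.5784*z^2 + 10.1304*z + 19.5406)/(3.1684*z^4 + 14.24*z^3 + 31.7352*z^2 + 35.36*z + 19.5364)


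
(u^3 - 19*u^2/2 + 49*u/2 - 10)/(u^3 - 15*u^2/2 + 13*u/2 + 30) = (2*u - 1)/(2*u + 3)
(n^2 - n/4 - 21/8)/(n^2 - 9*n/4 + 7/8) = (2*n + 3)/(2*n - 1)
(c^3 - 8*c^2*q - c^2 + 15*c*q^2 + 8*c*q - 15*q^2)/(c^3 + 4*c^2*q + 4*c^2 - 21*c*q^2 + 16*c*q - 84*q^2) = (c^2 - 5*c*q - c + 5*q)/(c^2 + 7*c*q + 4*c + 28*q)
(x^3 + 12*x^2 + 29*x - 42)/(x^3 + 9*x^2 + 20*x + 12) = (x^2 + 6*x - 7)/(x^2 + 3*x + 2)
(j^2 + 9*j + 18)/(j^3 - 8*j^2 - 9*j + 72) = (j + 6)/(j^2 - 11*j + 24)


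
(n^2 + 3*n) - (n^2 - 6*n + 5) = 9*n - 5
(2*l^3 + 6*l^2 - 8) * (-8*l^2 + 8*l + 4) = -16*l^5 - 32*l^4 + 56*l^3 + 88*l^2 - 64*l - 32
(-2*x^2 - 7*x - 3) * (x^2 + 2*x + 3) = -2*x^4 - 11*x^3 - 23*x^2 - 27*x - 9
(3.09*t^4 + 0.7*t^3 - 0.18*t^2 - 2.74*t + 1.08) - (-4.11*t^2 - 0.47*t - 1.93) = 3.09*t^4 + 0.7*t^3 + 3.93*t^2 - 2.27*t + 3.01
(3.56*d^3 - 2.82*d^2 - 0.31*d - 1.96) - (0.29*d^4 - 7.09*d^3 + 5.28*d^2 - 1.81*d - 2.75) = -0.29*d^4 + 10.65*d^3 - 8.1*d^2 + 1.5*d + 0.79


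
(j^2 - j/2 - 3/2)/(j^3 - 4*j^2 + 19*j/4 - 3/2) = 2*(j + 1)/(2*j^2 - 5*j + 2)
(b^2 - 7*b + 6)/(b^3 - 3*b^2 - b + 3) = (b - 6)/(b^2 - 2*b - 3)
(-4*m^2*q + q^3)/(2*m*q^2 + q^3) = (-2*m + q)/q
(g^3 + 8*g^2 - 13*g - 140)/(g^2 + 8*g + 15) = (g^2 + 3*g - 28)/(g + 3)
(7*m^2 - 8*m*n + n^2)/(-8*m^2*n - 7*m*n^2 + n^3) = (-7*m^2 + 8*m*n - n^2)/(n*(8*m^2 + 7*m*n - n^2))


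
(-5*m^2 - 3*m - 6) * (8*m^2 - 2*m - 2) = -40*m^4 - 14*m^3 - 32*m^2 + 18*m + 12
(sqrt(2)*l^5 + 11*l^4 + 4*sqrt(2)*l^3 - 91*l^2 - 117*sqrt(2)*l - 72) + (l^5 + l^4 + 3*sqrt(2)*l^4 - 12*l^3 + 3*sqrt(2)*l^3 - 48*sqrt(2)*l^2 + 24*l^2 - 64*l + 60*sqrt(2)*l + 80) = l^5 + sqrt(2)*l^5 + 3*sqrt(2)*l^4 + 12*l^4 - 12*l^3 + 7*sqrt(2)*l^3 - 48*sqrt(2)*l^2 - 67*l^2 - 57*sqrt(2)*l - 64*l + 8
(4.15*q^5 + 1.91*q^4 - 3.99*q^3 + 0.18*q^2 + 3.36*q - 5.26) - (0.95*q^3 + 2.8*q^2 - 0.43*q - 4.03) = 4.15*q^5 + 1.91*q^4 - 4.94*q^3 - 2.62*q^2 + 3.79*q - 1.23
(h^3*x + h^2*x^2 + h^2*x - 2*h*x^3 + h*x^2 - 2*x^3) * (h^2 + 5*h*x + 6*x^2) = h^5*x + 6*h^4*x^2 + h^4*x + 9*h^3*x^3 + 6*h^3*x^2 - 4*h^2*x^4 + 9*h^2*x^3 - 12*h*x^5 - 4*h*x^4 - 12*x^5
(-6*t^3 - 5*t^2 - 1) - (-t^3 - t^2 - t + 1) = -5*t^3 - 4*t^2 + t - 2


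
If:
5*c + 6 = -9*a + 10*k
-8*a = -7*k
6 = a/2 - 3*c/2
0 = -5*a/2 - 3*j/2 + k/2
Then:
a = -147/8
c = -81/8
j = 189/8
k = -21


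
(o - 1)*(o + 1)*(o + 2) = o^3 + 2*o^2 - o - 2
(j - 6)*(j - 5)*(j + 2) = j^3 - 9*j^2 + 8*j + 60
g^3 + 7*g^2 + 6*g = g*(g + 1)*(g + 6)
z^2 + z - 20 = (z - 4)*(z + 5)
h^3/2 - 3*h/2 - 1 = (h/2 + 1/2)*(h - 2)*(h + 1)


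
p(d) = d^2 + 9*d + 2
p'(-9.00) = -9.00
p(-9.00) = 2.00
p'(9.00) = 27.00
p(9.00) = 164.00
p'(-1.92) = 5.16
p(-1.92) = -11.59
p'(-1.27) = 6.46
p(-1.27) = -7.82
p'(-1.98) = 5.04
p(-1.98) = -11.90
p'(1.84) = 12.68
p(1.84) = 21.95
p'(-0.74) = 7.52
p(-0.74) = -4.11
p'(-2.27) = 4.46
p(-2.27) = -13.28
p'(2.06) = 13.12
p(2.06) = 24.78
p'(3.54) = 16.08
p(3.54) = 46.39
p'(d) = 2*d + 9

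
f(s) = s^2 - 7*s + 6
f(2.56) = -5.37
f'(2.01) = -2.98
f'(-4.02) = -15.04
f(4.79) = -4.59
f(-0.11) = 6.78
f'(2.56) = -1.88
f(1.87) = -3.59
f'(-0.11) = -7.22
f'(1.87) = -3.26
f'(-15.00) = -37.00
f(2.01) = -4.03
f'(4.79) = 2.58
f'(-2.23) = -11.46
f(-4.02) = 50.30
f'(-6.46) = -19.92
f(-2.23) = 26.58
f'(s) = 2*s - 7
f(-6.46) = 92.95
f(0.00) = 6.00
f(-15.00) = 336.00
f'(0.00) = -7.00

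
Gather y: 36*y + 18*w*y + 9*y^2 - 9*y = 9*y^2 + y*(18*w + 27)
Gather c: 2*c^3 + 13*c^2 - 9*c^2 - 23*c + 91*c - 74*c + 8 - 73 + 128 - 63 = 2*c^3 + 4*c^2 - 6*c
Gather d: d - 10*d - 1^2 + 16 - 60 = -9*d - 45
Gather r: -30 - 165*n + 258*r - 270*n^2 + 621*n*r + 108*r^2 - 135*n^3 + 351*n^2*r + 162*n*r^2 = -135*n^3 - 270*n^2 - 165*n + r^2*(162*n + 108) + r*(351*n^2 + 621*n + 258) - 30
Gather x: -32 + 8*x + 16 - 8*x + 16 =0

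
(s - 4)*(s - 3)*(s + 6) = s^3 - s^2 - 30*s + 72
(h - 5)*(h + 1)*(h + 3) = h^3 - h^2 - 17*h - 15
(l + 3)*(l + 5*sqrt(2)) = l^2 + 3*l + 5*sqrt(2)*l + 15*sqrt(2)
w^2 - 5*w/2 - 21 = (w - 6)*(w + 7/2)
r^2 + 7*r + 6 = (r + 1)*(r + 6)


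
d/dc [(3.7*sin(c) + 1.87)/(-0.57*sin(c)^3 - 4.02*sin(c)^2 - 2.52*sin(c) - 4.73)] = (4.218*sin(c)^3 + 18.0717*sin(c)^2 + 15.0348*sin(c) - 12.7886)*cos(c)/(0.3249*sin(c)^6 + 4.5828*sin(c)^5 + 19.0332*sin(c)^4 + 25.653*sin(c)^3 + 44.3796*sin(c)^2 + 23.8392*sin(c) + 22.3729)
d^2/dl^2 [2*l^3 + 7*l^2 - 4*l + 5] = 12*l + 14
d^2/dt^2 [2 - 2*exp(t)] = -2*exp(t)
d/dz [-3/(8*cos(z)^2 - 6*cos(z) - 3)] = 6*(3 - 8*cos(z))*sin(z)/(-8*cos(z)^2 + 6*cos(z) + 3)^2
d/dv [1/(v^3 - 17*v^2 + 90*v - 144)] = (-3*v^2 + 34*v - 90)/(v^3 - 17*v^2 + 90*v - 144)^2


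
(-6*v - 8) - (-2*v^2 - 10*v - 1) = 2*v^2 + 4*v - 7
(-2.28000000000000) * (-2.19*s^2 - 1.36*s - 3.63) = 4.9932*s^2 + 3.1008*s + 8.2764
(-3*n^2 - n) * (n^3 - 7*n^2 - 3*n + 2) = -3*n^5 + 20*n^4 + 16*n^3 - 3*n^2 - 2*n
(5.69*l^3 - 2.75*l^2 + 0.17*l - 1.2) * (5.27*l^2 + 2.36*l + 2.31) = 29.9863*l^5 - 1.0641*l^4 + 7.5498*l^3 - 12.2753*l^2 - 2.4393*l - 2.772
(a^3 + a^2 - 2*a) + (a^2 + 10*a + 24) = a^3 + 2*a^2 + 8*a + 24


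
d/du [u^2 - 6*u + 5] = 2*u - 6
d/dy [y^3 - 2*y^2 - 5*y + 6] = 3*y^2 - 4*y - 5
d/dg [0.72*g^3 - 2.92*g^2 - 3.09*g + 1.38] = 2.16*g^2 - 5.84*g - 3.09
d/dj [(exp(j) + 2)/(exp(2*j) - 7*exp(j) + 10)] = (-(exp(j) + 2)*(2*exp(j) - 7) + exp(2*j) - 7*exp(j) + 10)*exp(j)/(exp(2*j) - 7*exp(j) + 10)^2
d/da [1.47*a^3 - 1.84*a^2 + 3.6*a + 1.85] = 4.41*a^2 - 3.68*a + 3.6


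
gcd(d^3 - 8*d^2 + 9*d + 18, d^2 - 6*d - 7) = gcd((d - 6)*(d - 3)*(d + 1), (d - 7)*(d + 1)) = d + 1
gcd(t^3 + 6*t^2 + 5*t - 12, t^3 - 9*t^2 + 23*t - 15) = t - 1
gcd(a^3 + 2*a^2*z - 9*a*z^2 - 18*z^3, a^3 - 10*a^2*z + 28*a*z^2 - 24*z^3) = 1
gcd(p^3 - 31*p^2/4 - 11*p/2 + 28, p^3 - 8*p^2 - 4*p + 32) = p^2 - 6*p - 16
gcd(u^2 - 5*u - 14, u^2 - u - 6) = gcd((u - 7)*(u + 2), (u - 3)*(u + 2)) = u + 2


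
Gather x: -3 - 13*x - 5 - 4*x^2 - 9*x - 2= -4*x^2 - 22*x - 10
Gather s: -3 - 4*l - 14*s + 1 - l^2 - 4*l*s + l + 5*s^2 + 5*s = -l^2 - 3*l + 5*s^2 + s*(-4*l - 9) - 2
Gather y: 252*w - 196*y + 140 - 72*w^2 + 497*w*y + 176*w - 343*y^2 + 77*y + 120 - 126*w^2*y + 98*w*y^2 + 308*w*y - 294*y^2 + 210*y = -72*w^2 + 428*w + y^2*(98*w - 637) + y*(-126*w^2 + 805*w + 91) + 260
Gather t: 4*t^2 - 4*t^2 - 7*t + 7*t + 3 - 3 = 0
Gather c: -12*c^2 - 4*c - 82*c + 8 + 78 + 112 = -12*c^2 - 86*c + 198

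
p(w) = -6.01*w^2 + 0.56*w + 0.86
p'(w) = 0.56 - 12.02*w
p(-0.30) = 0.15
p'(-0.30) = 4.17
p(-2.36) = -33.93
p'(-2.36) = 28.93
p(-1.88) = -21.43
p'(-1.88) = 23.16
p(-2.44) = -36.29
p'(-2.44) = 29.89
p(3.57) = -73.74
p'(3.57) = -42.35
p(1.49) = -11.65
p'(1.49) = -17.35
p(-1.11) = -7.17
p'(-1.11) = 13.90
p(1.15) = -6.44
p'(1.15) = -13.26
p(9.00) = -480.91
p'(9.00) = -107.62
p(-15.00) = -1359.79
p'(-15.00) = 180.86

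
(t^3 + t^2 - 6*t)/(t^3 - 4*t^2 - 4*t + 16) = t*(t + 3)/(t^2 - 2*t - 8)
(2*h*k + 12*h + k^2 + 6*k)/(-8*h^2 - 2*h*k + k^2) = (-k - 6)/(4*h - k)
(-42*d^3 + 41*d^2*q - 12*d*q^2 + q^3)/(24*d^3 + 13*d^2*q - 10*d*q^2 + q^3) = (14*d^2 - 9*d*q + q^2)/(-8*d^2 - 7*d*q + q^2)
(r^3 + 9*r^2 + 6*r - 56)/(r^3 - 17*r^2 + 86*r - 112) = (r^2 + 11*r + 28)/(r^2 - 15*r + 56)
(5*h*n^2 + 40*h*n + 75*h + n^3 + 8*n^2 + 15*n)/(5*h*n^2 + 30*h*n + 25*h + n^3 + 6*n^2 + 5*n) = (n + 3)/(n + 1)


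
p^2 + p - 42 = (p - 6)*(p + 7)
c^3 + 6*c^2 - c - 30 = (c - 2)*(c + 3)*(c + 5)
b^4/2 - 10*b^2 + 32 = (b/2 + 1)*(b - 4)*(b - 2)*(b + 4)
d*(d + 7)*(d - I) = d^3 + 7*d^2 - I*d^2 - 7*I*d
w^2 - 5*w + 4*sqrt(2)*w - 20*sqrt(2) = (w - 5)*(w + 4*sqrt(2))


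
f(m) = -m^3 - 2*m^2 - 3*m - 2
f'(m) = -3*m^2 - 4*m - 3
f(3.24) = -66.73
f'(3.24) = -47.45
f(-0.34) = -1.17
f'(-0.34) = -1.99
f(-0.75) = -0.45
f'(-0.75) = -1.69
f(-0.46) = -0.95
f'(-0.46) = -1.79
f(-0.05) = -1.85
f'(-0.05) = -2.81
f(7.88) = -639.13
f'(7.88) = -220.80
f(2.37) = -33.66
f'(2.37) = -29.33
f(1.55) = -15.18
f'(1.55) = -16.41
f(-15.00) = 2968.00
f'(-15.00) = -618.00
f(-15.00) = 2968.00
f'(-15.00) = -618.00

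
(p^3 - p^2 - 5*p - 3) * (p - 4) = p^4 - 5*p^3 - p^2 + 17*p + 12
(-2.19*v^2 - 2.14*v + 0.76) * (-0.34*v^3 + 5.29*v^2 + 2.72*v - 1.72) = 0.7446*v^5 - 10.8575*v^4 - 17.5358*v^3 + 1.9664*v^2 + 5.748*v - 1.3072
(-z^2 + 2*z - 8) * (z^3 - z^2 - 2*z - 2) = -z^5 + 3*z^4 - 8*z^3 + 6*z^2 + 12*z + 16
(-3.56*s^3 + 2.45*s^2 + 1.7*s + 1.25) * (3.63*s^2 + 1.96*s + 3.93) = -12.9228*s^5 + 1.9159*s^4 - 3.0178*s^3 + 17.498*s^2 + 9.131*s + 4.9125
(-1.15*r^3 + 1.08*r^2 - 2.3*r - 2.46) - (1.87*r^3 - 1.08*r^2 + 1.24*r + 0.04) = -3.02*r^3 + 2.16*r^2 - 3.54*r - 2.5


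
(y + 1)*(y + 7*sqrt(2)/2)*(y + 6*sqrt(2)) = y^3 + y^2 + 19*sqrt(2)*y^2/2 + 19*sqrt(2)*y/2 + 42*y + 42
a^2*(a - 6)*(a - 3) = a^4 - 9*a^3 + 18*a^2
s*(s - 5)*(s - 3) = s^3 - 8*s^2 + 15*s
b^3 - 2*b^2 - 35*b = b*(b - 7)*(b + 5)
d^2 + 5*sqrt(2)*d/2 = d*(d + 5*sqrt(2)/2)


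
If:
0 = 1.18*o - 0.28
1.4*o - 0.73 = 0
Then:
No Solution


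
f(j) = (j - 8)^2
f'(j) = 2*j - 16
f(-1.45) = 89.30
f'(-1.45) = -18.90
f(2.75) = 27.56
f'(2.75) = -10.50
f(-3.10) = 123.21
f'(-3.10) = -22.20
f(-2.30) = 106.09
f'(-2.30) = -20.60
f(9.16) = 1.35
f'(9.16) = 2.32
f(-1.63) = 92.74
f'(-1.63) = -19.26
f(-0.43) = 71.06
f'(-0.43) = -16.86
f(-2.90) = 118.81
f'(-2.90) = -21.80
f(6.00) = 4.00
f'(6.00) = -4.00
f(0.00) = 64.00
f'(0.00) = -16.00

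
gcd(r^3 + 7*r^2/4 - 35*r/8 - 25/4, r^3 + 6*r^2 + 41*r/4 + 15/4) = r + 5/2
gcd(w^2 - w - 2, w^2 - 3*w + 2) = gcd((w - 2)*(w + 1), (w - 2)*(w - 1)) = w - 2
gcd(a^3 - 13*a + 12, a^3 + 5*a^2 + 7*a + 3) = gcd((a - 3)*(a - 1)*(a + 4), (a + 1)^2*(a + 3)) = 1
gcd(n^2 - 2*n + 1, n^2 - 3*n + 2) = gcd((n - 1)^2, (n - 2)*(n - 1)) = n - 1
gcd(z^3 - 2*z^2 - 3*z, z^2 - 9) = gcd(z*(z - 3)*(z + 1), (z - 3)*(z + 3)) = z - 3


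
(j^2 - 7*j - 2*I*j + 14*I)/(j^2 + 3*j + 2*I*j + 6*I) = (j^2 - j*(7 + 2*I) + 14*I)/(j^2 + j*(3 + 2*I) + 6*I)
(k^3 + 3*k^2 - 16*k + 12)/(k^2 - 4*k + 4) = (k^2 + 5*k - 6)/(k - 2)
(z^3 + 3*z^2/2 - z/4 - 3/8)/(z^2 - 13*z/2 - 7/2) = (z^2 + z - 3/4)/(z - 7)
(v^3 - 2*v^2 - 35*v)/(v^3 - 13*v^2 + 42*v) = (v + 5)/(v - 6)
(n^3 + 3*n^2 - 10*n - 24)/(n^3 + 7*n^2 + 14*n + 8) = (n - 3)/(n + 1)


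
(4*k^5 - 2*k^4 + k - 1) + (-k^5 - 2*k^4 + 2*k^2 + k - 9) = 3*k^5 - 4*k^4 + 2*k^2 + 2*k - 10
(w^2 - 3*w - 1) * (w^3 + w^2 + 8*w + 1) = w^5 - 2*w^4 + 4*w^3 - 24*w^2 - 11*w - 1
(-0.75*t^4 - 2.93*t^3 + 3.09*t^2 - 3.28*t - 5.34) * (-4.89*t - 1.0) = 3.6675*t^5 + 15.0777*t^4 - 12.1801*t^3 + 12.9492*t^2 + 29.3926*t + 5.34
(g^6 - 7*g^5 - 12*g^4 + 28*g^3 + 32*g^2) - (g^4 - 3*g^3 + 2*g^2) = g^6 - 7*g^5 - 13*g^4 + 31*g^3 + 30*g^2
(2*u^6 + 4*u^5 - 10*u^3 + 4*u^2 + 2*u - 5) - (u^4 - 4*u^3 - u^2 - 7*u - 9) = 2*u^6 + 4*u^5 - u^4 - 6*u^3 + 5*u^2 + 9*u + 4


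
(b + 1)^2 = b^2 + 2*b + 1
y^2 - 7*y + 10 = (y - 5)*(y - 2)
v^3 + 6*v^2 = v^2*(v + 6)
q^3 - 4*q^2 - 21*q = q*(q - 7)*(q + 3)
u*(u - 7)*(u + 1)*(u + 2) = u^4 - 4*u^3 - 19*u^2 - 14*u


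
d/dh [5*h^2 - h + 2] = 10*h - 1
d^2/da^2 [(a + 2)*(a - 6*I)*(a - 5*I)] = 6*a + 4 - 22*I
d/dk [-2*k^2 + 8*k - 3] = 8 - 4*k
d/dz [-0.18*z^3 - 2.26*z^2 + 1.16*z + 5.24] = -0.54*z^2 - 4.52*z + 1.16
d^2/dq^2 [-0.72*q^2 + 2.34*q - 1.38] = -1.44000000000000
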